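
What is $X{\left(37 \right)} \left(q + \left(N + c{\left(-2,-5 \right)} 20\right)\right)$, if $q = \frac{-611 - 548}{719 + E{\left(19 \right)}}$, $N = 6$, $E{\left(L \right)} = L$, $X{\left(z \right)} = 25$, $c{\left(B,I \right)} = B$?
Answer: $- \frac{656275}{738} \approx -889.26$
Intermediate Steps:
$q = - \frac{1159}{738}$ ($q = \frac{-611 - 548}{719 + 19} = - \frac{1159}{738} \approx -1.5705$)
$X{\left(37 \right)} \left(q + \left(N + c{\left(-2,-5 \right)} 20\right)\right) = 25 \left(- \frac{1159}{738} + \left(6 - 40\right)\right) = 25 \left(- \frac{1159}{738} - 34\right) = 25 \left(- \frac{26251}{738}\right) = - \frac{656275}{738}$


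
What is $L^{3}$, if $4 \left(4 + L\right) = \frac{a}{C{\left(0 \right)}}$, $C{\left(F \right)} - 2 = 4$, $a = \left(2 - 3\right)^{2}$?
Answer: $- \frac{857375}{13824} \approx -62.021$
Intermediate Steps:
$a = 1$ ($a = \left(-1\right)^{2} = 1$)
$C{\left(F \right)} = 6$ ($C{\left(F \right)} = 2 + 4 = 6$)
$L = - \frac{95}{24}$ ($L = -4 + \frac{1 \cdot \frac{1}{6}}{4} = -4 + \frac{1}{4} \cdot \frac{1}{6} = -4 + \frac{1}{24} = - \frac{95}{24} \approx -3.9583$)
$L^{3} = \left(- \frac{95}{24}\right)^{3} = - \frac{857375}{13824}$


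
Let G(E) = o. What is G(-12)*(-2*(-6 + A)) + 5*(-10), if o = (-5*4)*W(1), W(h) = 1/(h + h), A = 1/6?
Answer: -500/3 ≈ -166.67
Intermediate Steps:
A = ⅙ ≈ 0.16667
W(h) = 1/(2*h)
o = -10 (o = (-5*4)*((½)/1) = -10 ≈ -10.000)
G(E) = -10
G(-12)*(-2*(-6 + A)) + 5*(-10) = -(-20)*(-6 + ⅙) + 5*(-10) = -(-20)*(-35)/6 - 50 = -10*35/3 - 50 = -350/3 - 50 = -500/3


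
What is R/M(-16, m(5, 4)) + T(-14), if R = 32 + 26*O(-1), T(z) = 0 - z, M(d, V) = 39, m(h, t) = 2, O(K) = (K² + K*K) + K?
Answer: 604/39 ≈ 15.487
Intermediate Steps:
O(K) = K + 2*K² (O(K) = (K² + K²) + K = 2*K² + K = K + 2*K²)
T(z) = -z
R = 58 (R = 32 + 26*(-(1 + 2*(-1))) = 32 + 26*(-(1 - 2)) = 32 + 26*(-1*(-1)) = 32 + 26*1 = 32 + 26 = 58)
R/M(-16, m(5, 4)) + T(-14) = 58/39 - 1*(-14) = 58*(1/39) + 14 = 58/39 + 14 = 604/39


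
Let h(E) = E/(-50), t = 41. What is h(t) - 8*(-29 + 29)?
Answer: -41/50 ≈ -0.82000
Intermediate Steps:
h(E) = -E/50 (h(E) = E*(-1/50) = -E/50)
h(t) - 8*(-29 + 29) = -1/50*41 - 8*(-29 + 29) = -41/50 - 8*0 = -41/50 - 1*0 = -41/50 + 0 = -41/50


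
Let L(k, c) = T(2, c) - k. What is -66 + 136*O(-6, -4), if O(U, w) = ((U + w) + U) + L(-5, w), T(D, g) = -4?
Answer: -2106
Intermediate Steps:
L(k, c) = -4 - k
O(U, w) = 1 + w + 2*U (O(U, w) = ((U + w) + U) + (-4 - 1*(-5)) = (w + 2*U) + (-4 + 5) = (w + 2*U) + 1 = 1 + w + 2*U)
-66 + 136*O(-6, -4) = -66 + 136*(1 - 4 + 2*(-6)) = -66 + 136*(1 - 4 - 12) = -66 + 136*(-15) = -66 - 2040 = -2106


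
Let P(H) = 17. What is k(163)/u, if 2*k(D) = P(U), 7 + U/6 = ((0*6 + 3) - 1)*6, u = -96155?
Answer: -17/192310 ≈ -8.8399e-5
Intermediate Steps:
U = 30 (U = -42 + 6*(((0*6 + 3) - 1)*6) = -42 + 6*(((0 + 3) - 1)*6) = -42 + 6*((3 - 1)*6) = -42 + 6*(2*6) = -42 + 6*12 = -42 + 72 = 30)
k(D) = 17/2 (k(D) = (½)*17 = 17/2)
k(163)/u = (17/2)/(-96155) = (17/2)*(-1/96155) = -17/192310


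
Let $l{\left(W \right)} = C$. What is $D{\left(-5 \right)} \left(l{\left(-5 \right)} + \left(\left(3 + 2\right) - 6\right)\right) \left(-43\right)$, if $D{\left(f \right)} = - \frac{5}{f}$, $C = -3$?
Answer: $172$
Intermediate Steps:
$l{\left(W \right)} = -3$
$D{\left(-5 \right)} \left(l{\left(-5 \right)} + \left(\left(3 + 2\right) - 6\right)\right) \left(-43\right) = - \frac{5}{-5} \left(-3 + \left(\left(3 + 2\right) - 6\right)\right) \left(-43\right) = \left(-5\right) \left(- \frac{1}{5}\right) \left(-3 + \left(5 - 6\right)\right) \left(-43\right) = 1 \left(-3 - 1\right) \left(-43\right) = 1 \left(-4\right) \left(-43\right) = \left(-4\right) \left(-43\right) = 172$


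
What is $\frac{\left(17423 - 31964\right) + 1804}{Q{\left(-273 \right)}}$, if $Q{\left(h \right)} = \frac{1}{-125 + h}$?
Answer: $5069326$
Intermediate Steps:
$\frac{\left(17423 - 31964\right) + 1804}{Q{\left(-273 \right)}} = \frac{\left(17423 - 31964\right) + 1804}{\frac{1}{-125 - 273}} = \frac{-14541 + 1804}{\frac{1}{-398}} = - \frac{12737}{- \frac{1}{398}} = \left(-12737\right) \left(-398\right) = 5069326$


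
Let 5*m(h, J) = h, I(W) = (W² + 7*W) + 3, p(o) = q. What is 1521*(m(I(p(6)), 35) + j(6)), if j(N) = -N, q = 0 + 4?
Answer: 25857/5 ≈ 5171.4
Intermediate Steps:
q = 4
p(o) = 4
I(W) = 3 + W² + 7*W
m(h, J) = h/5
1521*(m(I(p(6)), 35) + j(6)) = 1521*((3 + 4² + 7*4)/5 - 1*6) = 1521*((3 + 16 + 28)/5 - 6) = 1521*((⅕)*47 - 6) = 1521*(47/5 - 6) = 1521*(17/5) = 25857/5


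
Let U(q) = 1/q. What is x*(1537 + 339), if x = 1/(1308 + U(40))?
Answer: 75040/52321 ≈ 1.4342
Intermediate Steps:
x = 40/52321 (x = 1/(1308 + 1/40) = 1/(52321/40) = 40/52321 ≈ 0.00076451)
x*(1537 + 339) = 40*(1537 + 339)/52321 = (40/52321)*1876 = 75040/52321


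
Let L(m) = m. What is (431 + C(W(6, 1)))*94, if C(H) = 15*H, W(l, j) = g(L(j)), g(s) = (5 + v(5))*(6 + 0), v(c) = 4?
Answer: 116654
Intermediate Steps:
g(s) = 54 (g(s) = (5 + 4)*(6 + 0) = 9*6 = 54)
W(l, j) = 54
(431 + C(W(6, 1)))*94 = (431 + 15*54)*94 = (431 + 810)*94 = 1241*94 = 116654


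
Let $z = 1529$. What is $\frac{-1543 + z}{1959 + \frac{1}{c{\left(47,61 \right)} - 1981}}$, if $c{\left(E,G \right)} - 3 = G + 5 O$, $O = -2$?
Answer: $- \frac{13489}{1887496} \approx -0.0071465$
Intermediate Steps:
$c{\left(E,G \right)} = -7 + G$ ($c{\left(E,G \right)} = 3 + \left(G + 5 \left(-2\right)\right) = 3 + \left(G - 10\right) = 3 + \left(-10 + G\right) = -7 + G$)
$\frac{-1543 + z}{1959 + \frac{1}{c{\left(47,61 \right)} - 1981}} = \frac{-1543 + 1529}{1959 + \frac{1}{\left(-7 + 61\right) - 1981}} = - \frac{14}{1959 + \frac{1}{54 - 1981}} = - \frac{14}{1959 + \frac{1}{-1927}} = - \frac{14}{1959 - \frac{1}{1927}} = - \frac{14}{\frac{3774992}{1927}} = \left(-14\right) \frac{1927}{3774992} = - \frac{13489}{1887496}$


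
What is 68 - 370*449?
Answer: -166062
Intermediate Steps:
68 - 370*449 = 68 - 166130 = -166062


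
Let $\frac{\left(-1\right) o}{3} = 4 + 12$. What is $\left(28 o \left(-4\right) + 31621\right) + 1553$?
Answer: $38550$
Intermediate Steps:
$o = -48$ ($o = - 3 \left(4 + 12\right) = \left(-3\right) 16 = -48$)
$\left(28 o \left(-4\right) + 31621\right) + 1553 = \left(28 \left(-48\right) \left(-4\right) + 31621\right) + 1553 = \left(\left(-1344\right) \left(-4\right) + 31621\right) + 1553 = \left(5376 + 31621\right) + 1553 = 36997 + 1553 = 38550$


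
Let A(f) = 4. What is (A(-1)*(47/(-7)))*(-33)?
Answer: 6204/7 ≈ 886.29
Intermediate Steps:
(A(-1)*(47/(-7)))*(-33) = (4*(47/(-7)))*(-33) = (4*(47*(-⅐)))*(-33) = (4*(-47/7))*(-33) = -188/7*(-33) = 6204/7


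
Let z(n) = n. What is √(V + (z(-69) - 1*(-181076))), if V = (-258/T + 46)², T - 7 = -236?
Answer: √9608655351/229 ≈ 428.05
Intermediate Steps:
T = -229 (T = 7 - 236 = -229)
V = 116467264/52441 (V = (-258/(-229) + 46)² = (-258*(-1/229) + 46)² = (258/229 + 46)² = (10792/229)² = 116467264/52441 ≈ 2220.9)
√(V + (z(-69) - 1*(-181076))) = √(116467264/52441 + (-69 - 1*(-181076))) = √(116467264/52441 + (-69 + 181076)) = √(116467264/52441 + 181007) = √(9608655351/52441) = √9608655351/229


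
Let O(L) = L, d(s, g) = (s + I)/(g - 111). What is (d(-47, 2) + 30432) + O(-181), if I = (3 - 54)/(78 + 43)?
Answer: 398986177/13189 ≈ 30251.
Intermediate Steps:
I = -51/121 ≈ -0.42149
d(s, g) = (-51/121 + s)/(-111 + g) (d(s, g) = (s - 51/121)/(g - 111) = (-51/121 + s)/(-111 + g))
(d(-47, 2) + 30432) + O(-181) = ((-51/121 - 47)/(-111 + 2) + 30432) - 181 = (-5738/121/(-109) + 30432) - 181 = (-1/109*(-5738/121) + 30432) - 181 = (5738/13189 + 30432) - 181 = 401373386/13189 - 181 = 398986177/13189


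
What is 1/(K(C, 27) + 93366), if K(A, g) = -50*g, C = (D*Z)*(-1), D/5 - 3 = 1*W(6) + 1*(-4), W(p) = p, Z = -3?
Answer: 1/92016 ≈ 1.0868e-5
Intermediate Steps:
D = 25 (D = 15 + 5*(1*6 + 1*(-4)) = 15 + 5*(6 - 4) = 15 + 5*2 = 15 + 10 = 25)
C = 75 (C = (25*(-3))*(-1) = -75*(-1) = 75)
1/(K(C, 27) + 93366) = 1/(-50*27 + 93366) = 1/(-1350 + 93366) = 1/92016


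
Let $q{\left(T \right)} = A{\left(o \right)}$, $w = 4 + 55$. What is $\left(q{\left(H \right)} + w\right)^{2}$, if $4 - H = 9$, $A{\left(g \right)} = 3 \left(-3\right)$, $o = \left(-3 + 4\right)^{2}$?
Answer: $2500$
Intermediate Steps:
$o = 1$ ($o = 1^{2} = 1$)
$A{\left(g \right)} = -9$
$w = 59$
$H = -5$ ($H = 4 - 9 = -5$)
$q{\left(T \right)} = -9$
$\left(q{\left(H \right)} + w\right)^{2} = \left(-9 + 59\right)^{2} = 50^{2} = 2500$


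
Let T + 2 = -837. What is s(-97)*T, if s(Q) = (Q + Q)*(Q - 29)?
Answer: -20508516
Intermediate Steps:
s(Q) = 2*Q*(-29 + Q) (s(Q) = (2*Q)*(-29 + Q) = 2*Q*(-29 + Q))
T = -839 (T = -2 - 837 = -839)
s(-97)*T = (2*(-97)*(-29 - 97))*(-839) = (2*(-97)*(-126))*(-839) = 24444*(-839) = -20508516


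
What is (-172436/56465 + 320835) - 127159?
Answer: 10935742904/56465 ≈ 1.9367e+5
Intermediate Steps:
(-172436/56465 + 320835) - 127159 = 18115775839/56465 - 127159 = 10935742904/56465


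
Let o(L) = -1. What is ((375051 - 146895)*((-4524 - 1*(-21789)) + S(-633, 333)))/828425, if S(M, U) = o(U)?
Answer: 302991168/63725 ≈ 4754.7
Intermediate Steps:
S(M, U) = -1
((375051 - 146895)*((-4524 - 1*(-21789)) + S(-633, 333)))/828425 = ((375051 - 146895)*((-4524 - 1*(-21789)) - 1))/828425 = (228156*((-4524 + 21789) - 1))*(1/828425) = (228156*(17265 - 1))*(1/828425) = (228156*17264)*(1/828425) = 3938885184*(1/828425) = 302991168/63725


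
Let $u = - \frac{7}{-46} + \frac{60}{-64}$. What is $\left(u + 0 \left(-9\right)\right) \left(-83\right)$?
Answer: $\frac{23987}{368} \approx 65.182$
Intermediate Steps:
$u = - \frac{289}{368}$ ($u = \left(-7\right) \left(- \frac{1}{46}\right) + 60 \left(- \frac{1}{64}\right) = \frac{7}{46} - \frac{15}{16} = - \frac{289}{368} \approx -0.78533$)
$\left(u + 0 \left(-9\right)\right) \left(-83\right) = \left(- \frac{289}{368} + 0 \left(-9\right)\right) \left(-83\right) = \left(- \frac{289}{368} + 0\right) \left(-83\right) = \left(- \frac{289}{368}\right) \left(-83\right) = \frac{23987}{368}$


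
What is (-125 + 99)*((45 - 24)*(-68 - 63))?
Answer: 71526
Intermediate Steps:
(-125 + 99)*((45 - 24)*(-68 - 63)) = -546*(-131) = -26*(-2751) = 71526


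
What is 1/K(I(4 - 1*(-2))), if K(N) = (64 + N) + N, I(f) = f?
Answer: 1/76 ≈ 0.013158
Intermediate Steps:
K(N) = 64 + 2*N
1/K(I(4 - 1*(-2))) = 1/(64 + 2*(4 - 1*(-2))) = 1/(64 + 2*(4 + 2)) = 1/(64 + 2*6) = 1/(64 + 12) = 1/76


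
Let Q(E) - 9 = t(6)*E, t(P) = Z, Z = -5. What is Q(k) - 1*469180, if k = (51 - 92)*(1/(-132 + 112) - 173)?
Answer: -2018585/4 ≈ -5.0465e+5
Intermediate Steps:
k = 141901/20 (k = -41*(1/(-20) - 173) = -41*(-1/20 - 173) = -41*(-3461/20) = 141901/20 ≈ 7095.0)
t(P) = -5
Q(E) = 9 - 5*E
Q(k) - 1*469180 = (9 - 5*141901/20) - 1*469180 = (9 - 141901/4) - 469180 = -141865/4 - 469180 = -2018585/4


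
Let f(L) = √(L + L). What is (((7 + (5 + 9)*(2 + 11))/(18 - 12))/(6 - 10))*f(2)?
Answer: -63/4 ≈ -15.750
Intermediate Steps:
f(L) = √2*√L (f(L) = √(2*L) = √2*√L)
(((7 + (5 + 9)*(2 + 11))/(18 - 12))/(6 - 10))*f(2) = (((7 + (5 + 9)*(2 + 11))/(18 - 12))/(6 - 10))*(√2*√2) = (((7 + 14*13)/6)/(-4))*2 = -(7 + 182)/(4*6)*2 = -189/(4*6)*2 = -¼*63/2*2 = -63/8*2 = -63/4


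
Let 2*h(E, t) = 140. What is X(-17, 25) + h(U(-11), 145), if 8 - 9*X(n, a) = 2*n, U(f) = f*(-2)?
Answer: 224/3 ≈ 74.667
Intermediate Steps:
U(f) = -2*f
X(n, a) = 8/9 - 2*n/9
h(E, t) = 70 (h(E, t) = (½)*140 = 70)
X(-17, 25) + h(U(-11), 145) = (8/9 - 2/9*(-17)) + 70 = (8/9 + 34/9) + 70 = 14/3 + 70 = 224/3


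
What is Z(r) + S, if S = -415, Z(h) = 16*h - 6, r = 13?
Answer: -213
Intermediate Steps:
Z(h) = -6 + 16*h
Z(r) + S = (-6 + 16*13) - 415 = (-6 + 208) - 415 = 202 - 415 = -213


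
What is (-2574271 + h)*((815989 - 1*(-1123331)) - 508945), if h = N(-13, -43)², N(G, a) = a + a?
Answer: -3671593828125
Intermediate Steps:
N(G, a) = 2*a
h = 7396 (h = (2*(-43))² = (-86)² = 7396)
(-2574271 + h)*((815989 - 1*(-1123331)) - 508945) = (-2574271 + 7396)*((815989 - 1*(-1123331)) - 508945) = -2566875*((815989 + 1123331) - 508945) = -2566875*(1939320 - 508945) = -2566875*1430375 = -3671593828125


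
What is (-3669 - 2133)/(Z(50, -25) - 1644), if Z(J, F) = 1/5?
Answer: 29010/8219 ≈ 3.5296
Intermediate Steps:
Z(J, F) = ⅕
(-3669 - 2133)/(Z(50, -25) - 1644) = (-3669 - 2133)/(⅕ - 1644) = -5802/(-8219/5) = -5802*(-5/8219) = 29010/8219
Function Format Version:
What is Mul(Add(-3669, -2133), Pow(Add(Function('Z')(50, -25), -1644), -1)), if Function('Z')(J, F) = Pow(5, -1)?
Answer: Rational(29010, 8219) ≈ 3.5296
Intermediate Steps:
Function('Z')(J, F) = Rational(1, 5)
Mul(Add(-3669, -2133), Pow(Add(Function('Z')(50, -25), -1644), -1)) = Mul(Add(-3669, -2133), Pow(Add(Rational(1, 5), -1644), -1)) = Mul(-5802, Pow(Rational(-8219, 5), -1)) = Mul(-5802, Rational(-5, 8219)) = Rational(29010, 8219)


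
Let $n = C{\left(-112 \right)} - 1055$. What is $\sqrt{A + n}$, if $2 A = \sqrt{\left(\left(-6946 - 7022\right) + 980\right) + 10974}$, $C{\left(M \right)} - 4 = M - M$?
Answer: $\frac{\sqrt{-4204 + 2 i \sqrt{2014}}}{2} \approx 0.34605 + 32.421 i$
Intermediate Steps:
$C{\left(M \right)} = 4$ ($C{\left(M \right)} = 4 + \left(M - M\right) = 4 + 0 = 4$)
$n = -1051$ ($n = 4 - 1055 = -1051$)
$A = \frac{i \sqrt{2014}}{2}$ ($A = \frac{\sqrt{\left(\left(-6946 - 7022\right) + 980\right) + 10974}}{2} = \frac{\sqrt{\left(-13968 + 980\right) + 10974}}{2} = \frac{\sqrt{-12988 + 10974}}{2} = \frac{\sqrt{-2014}}{2} = \frac{i \sqrt{2014}}{2} \approx 22.439 i$)
$\sqrt{A + n} = \sqrt{\frac{i \sqrt{2014}}{2} - 1051} = \sqrt{-1051 + \frac{i \sqrt{2014}}{2}}$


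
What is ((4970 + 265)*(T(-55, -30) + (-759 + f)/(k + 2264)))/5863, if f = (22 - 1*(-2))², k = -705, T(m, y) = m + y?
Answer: -694674030/9140417 ≈ -76.000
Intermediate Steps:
f = 576 (f = (22 + 2)² = 24² = 576)
((4970 + 265)*(T(-55, -30) + (-759 + f)/(k + 2264)))/5863 = ((4970 + 265)*((-55 - 30) + (-759 + 576)/(-705 + 2264)))/5863 = (5235*(-85 - 183/1559))*(1/5863) = (5235*(-132698/1559))*(1/5863) = -694674030/1559*1/5863 = -694674030/9140417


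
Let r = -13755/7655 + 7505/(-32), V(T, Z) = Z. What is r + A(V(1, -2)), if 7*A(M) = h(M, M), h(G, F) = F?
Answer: -81145293/342944 ≈ -236.61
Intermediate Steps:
A(M) = M/7
r = -11578187/48992 (r = -13755*1/7655 + 7505*(-1/32) = -2751/1531 - 7505/32 = -11578187/48992 ≈ -236.33)
r + A(V(1, -2)) = -11578187/48992 + (⅐)*(-2) = -11578187/48992 - 2/7 = -81145293/342944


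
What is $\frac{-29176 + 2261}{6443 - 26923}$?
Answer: $\frac{5383}{4096} \approx 1.3142$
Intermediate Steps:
$\frac{-29176 + 2261}{6443 - 26923} = - \frac{26915}{-20480} = \left(-26915\right) \left(- \frac{1}{20480}\right) = \frac{5383}{4096}$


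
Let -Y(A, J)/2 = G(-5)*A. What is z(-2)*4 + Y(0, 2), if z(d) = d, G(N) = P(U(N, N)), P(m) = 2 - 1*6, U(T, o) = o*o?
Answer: -8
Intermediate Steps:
U(T, o) = o²
P(m) = -4 (P(m) = 2 - 6 = -4)
G(N) = -4
Y(A, J) = 8*A (Y(A, J) = -(-8)*A = 8*A)
z(-2)*4 + Y(0, 2) = -2*4 + 8*0 = -8 + 0 = -8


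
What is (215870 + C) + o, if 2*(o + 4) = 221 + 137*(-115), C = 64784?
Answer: 272883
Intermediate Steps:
o = -7771 (o = -4 + (221 + 137*(-115))/2 = -4 + (221 - 15755)/2 = -4 + (½)*(-15534) = -4 - 7767 = -7771)
(215870 + C) + o = (215870 + 64784) - 7771 = 280654 - 7771 = 272883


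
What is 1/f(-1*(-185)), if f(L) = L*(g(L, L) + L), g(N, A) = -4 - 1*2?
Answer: 1/33115 ≈ 3.0198e-5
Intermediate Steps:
g(N, A) = -6 (g(N, A) = -4 - 2 = -6)
f(L) = L*(-6 + L)
1/f(-1*(-185)) = 1/((-1*(-185))*(-6 - 1*(-185))) = 1/(185*(-6 + 185)) = 1/(185*179) = 1/33115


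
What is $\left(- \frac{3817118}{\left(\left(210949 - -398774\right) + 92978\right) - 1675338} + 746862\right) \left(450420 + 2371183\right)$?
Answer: $\frac{2049695465217675836}{972637} \approx 2.1074 \cdot 10^{12}$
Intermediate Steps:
$\left(- \frac{3817118}{\left(\left(210949 - -398774\right) + 92978\right) - 1675338} + 746862\right) \left(450420 + 2371183\right) = \left(- \frac{3817118}{\left(\left(210949 + 398774\right) + 92978\right) - 1675338} + 746862\right) 2821603 = \left(- \frac{3817118}{\left(609723 + 92978\right) - 1675338} + 746862\right) 2821603 = \left(- \frac{3817118}{702701 - 1675338} + 746862\right) 2821603 = \left(- \frac{3817118}{-972637} + 746862\right) 2821603 = \left(\left(-3817118\right) \left(- \frac{1}{972637}\right) + 746862\right) 2821603 = \left(\frac{3817118}{972637} + 746862\right) 2821603 = \frac{726429432212}{972637} \cdot 2821603 = \frac{2049695465217675836}{972637}$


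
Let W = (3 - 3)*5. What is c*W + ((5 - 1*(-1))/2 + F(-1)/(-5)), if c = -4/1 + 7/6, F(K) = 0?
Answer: 3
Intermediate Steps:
W = 0 (W = 0*5 = 0)
c = -17/6 (c = -4*1 + 7*(⅙) = -4 + 7/6 = -17/6 ≈ -2.8333)
c*W + ((5 - 1*(-1))/2 + F(-1)/(-5)) = -17/6*0 + ((5 - 1*(-1))/2 + 0/(-5)) = 0 + ((5 + 1)*(½) + 0*(-⅕)) = 0 + (6*(½) + 0) = 0 + (3 + 0) = 0 + 3 = 3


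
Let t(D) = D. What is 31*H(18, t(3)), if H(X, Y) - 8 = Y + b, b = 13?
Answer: 744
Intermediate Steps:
H(X, Y) = 21 + Y (H(X, Y) = 8 + (Y + 13) = 8 + (13 + Y) = 21 + Y)
31*H(18, t(3)) = 31*(21 + 3) = 31*24 = 744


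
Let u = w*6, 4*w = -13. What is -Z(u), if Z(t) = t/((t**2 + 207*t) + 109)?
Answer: -78/14189 ≈ -0.0054972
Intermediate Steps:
w = -13/4 (w = (1/4)*(-13) = -13/4 ≈ -3.2500)
u = -39/2 (u = -13/4*6 = -39/2 ≈ -19.500)
Z(t) = t/(109 + t**2 + 207*t)
-Z(u) = -(-39)/(2*(109 + (-39/2)**2 + 207*(-39/2))) = -(-39)/(2*(109 + 1521/4 - 8073/2)) = -(-39)/(2*(-14189/4)) = -(-39)*(-4)/(2*14189) = -1*78/14189 = -78/14189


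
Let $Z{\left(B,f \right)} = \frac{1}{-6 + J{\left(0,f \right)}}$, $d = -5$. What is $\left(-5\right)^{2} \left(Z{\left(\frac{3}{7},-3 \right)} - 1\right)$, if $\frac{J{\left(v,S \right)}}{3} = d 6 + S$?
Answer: $- \frac{530}{21} \approx -25.238$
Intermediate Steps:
$J{\left(v,S \right)} = -90 + 3 S$ ($J{\left(v,S \right)} = 3 \left(\left(-5\right) 6 + S\right) = 3 \left(-30 + S\right) = -90 + 3 S$)
$Z{\left(B,f \right)} = \frac{1}{-96 + 3 f}$ ($Z{\left(B,f \right)} = \frac{1}{-6 + \left(-90 + 3 f\right)} = \frac{1}{-96 + 3 f}$)
$\left(-5\right)^{2} \left(Z{\left(\frac{3}{7},-3 \right)} - 1\right) = \left(-5\right)^{2} \left(\frac{1}{3 \left(-32 - 3\right)} - 1\right) = 25 \left(\frac{1}{3 \left(-35\right)} - 1\right) = 25 \left(\frac{1}{3} \left(- \frac{1}{35}\right) - 1\right) = 25 \left(- \frac{1}{105} - 1\right) = 25 \left(- \frac{106}{105}\right) = - \frac{530}{21}$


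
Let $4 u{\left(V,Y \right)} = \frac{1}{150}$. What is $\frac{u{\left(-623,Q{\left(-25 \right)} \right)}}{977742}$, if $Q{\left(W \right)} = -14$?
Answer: $\frac{1}{586645200} \approx 1.7046 \cdot 10^{-9}$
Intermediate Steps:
$u{\left(V,Y \right)} = \frac{1}{600}$ ($u{\left(V,Y \right)} = \frac{1}{4 \cdot 150} = \frac{1}{4} \cdot \frac{1}{150} = \frac{1}{600}$)
$\frac{u{\left(-623,Q{\left(-25 \right)} \right)}}{977742} = \frac{1}{600 \cdot 977742} = \frac{1}{600} \cdot \frac{1}{977742} = \frac{1}{586645200}$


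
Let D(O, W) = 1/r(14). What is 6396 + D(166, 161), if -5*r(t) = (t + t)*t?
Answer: 2507227/392 ≈ 6396.0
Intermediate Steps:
r(t) = -2*t²/5 (r(t) = -(t + t)*t/5 = -2*t*t/5 = -2*t²/5)
D(O, W) = -5/392 (D(O, W) = 1/(-⅖*14²) = 1/(-⅖*196) = 1/(-392/5) = -5/392)
6396 + D(166, 161) = 6396 - 5/392 = 2507227/392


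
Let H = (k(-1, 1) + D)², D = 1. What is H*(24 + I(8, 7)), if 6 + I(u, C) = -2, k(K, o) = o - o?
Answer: 16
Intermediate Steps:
k(K, o) = 0
I(u, C) = -8 (I(u, C) = -6 - 2 = -8)
H = 1 (H = (0 + 1)² = 1² = 1)
H*(24 + I(8, 7)) = 1*(24 - 8) = 1*16 = 16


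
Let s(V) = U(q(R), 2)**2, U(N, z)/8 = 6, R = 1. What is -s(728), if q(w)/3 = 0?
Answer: -2304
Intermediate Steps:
q(w) = 0 (q(w) = 3*0 = 0)
U(N, z) = 48 (U(N, z) = 8*6 = 48)
s(V) = 2304 (s(V) = 48**2 = 2304)
-s(728) = -1*2304 = -2304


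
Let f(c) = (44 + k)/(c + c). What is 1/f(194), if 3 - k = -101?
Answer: 97/37 ≈ 2.6216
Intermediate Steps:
k = 104 (k = 3 - 1*(-101) = 3 + 101 = 104)
f(c) = 74/c (f(c) = (44 + 104)/(c + c) = 148/((2*c)) = 148*(1/(2*c)) = 74/c)
1/f(194) = 1/(74/194) = 1/(74*(1/194)) = 1/(37/97) = 97/37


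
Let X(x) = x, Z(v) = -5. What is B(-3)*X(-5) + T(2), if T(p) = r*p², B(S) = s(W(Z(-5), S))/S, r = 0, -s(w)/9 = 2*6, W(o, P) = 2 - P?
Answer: -180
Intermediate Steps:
s(w) = -108 (s(w) = -18*6 = -9*12 = -108)
B(S) = -108/S
T(p) = 0 (T(p) = 0*p² = 0)
B(-3)*X(-5) + T(2) = -108/(-3)*(-5) + 0 = -108*(-⅓)*(-5) + 0 = 36*(-5) + 0 = -180 + 0 = -180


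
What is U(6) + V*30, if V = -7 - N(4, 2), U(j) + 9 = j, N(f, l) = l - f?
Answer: -153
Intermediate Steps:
U(j) = -9 + j
V = -5 (V = -7 - (2 - 1*4) = -7 - (2 - 4) = -7 - 1*(-2) = -7 + 2 = -5)
U(6) + V*30 = (-9 + 6) - 5*30 = -3 - 150 = -153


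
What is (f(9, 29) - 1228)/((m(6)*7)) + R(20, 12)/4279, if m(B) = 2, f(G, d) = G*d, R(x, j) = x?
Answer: -4137513/59906 ≈ -69.067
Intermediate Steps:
(f(9, 29) - 1228)/((m(6)*7)) + R(20, 12)/4279 = (9*29 - 1228)/((2*7)) + 20/4279 = (261 - 1228)/14 + 20*(1/4279) = -967*1/14 + 20/4279 = -967/14 + 20/4279 = -4137513/59906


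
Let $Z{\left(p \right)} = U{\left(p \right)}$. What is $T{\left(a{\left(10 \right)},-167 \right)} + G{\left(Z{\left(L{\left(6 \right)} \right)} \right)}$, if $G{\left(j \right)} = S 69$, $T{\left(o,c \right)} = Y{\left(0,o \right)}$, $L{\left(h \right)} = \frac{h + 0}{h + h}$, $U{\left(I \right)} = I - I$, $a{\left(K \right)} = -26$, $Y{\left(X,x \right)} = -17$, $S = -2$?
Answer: $-155$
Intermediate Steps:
$U{\left(I \right)} = 0$
$L{\left(h \right)} = \frac{1}{2}$ ($L{\left(h \right)} = \frac{h}{2 h} = h \frac{1}{2 h} = \frac{1}{2}$)
$T{\left(o,c \right)} = -17$
$Z{\left(p \right)} = 0$
$G{\left(j \right)} = -138$ ($G{\left(j \right)} = \left(-2\right) 69 = -138$)
$T{\left(a{\left(10 \right)},-167 \right)} + G{\left(Z{\left(L{\left(6 \right)} \right)} \right)} = -17 - 138 = -155$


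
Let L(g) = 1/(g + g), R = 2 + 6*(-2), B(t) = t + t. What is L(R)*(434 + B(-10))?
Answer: -207/10 ≈ -20.700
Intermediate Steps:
B(t) = 2*t
R = -10 (R = 2 - 12 = -10)
L(g) = 1/(2*g)
L(R)*(434 + B(-10)) = ((½)/(-10))*(434 + 2*(-10)) = ((½)*(-⅒))*(434 - 20) = -1/20*414 = -207/10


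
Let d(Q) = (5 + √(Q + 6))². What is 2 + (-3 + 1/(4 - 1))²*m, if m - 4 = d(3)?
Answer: 4370/9 ≈ 485.56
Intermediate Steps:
d(Q) = (5 + √(6 + Q))²
m = 68 (m = 4 + (5 + √(6 + 3))² = 4 + (5 + √9)² = 4 + (5 + 3)² = 4 + 8² = 4 + 64 = 68)
2 + (-3 + 1/(4 - 1))²*m = 2 + (-3 + 1/(4 - 1))²*68 = 2 + (-3 + 1/3)²*68 = 2 + (-3 + ⅓)²*68 = 2 + (-8/3)²*68 = 2 + (64/9)*68 = 2 + 4352/9 = 4370/9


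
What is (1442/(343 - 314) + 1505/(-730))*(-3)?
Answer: -605409/4234 ≈ -142.99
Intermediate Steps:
(1442/(343 - 314) + 1505/(-730))*(-3) = (1442/29 + 1505*(-1/730))*(-3) = (1442*(1/29) - 301/146)*(-3) = (1442/29 - 301/146)*(-3) = (201803/4234)*(-3) = -605409/4234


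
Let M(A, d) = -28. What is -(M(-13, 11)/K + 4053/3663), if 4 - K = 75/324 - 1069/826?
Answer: 1219842785/275722557 ≈ 4.4242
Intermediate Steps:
K = 225817/44604 (K = 4 - (75/324 - 1069/826) = 4 - (75*(1/324) - 1069*1/826) = 4 - (25/108 - 1069/826) = 4 - 1*(-47401/44604) = 4 + 47401/44604 = 225817/44604 ≈ 5.0627)
-(M(-13, 11)/K + 4053/3663) = -(-28/225817/44604 + 4053/3663) = -(-28*44604/225817 + 4053*(1/3663)) = -(-1248912/225817 + 1351/1221) = -1*(-1219842785/275722557) = 1219842785/275722557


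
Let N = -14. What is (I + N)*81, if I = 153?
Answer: 11259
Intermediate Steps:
(I + N)*81 = (153 - 14)*81 = 139*81 = 11259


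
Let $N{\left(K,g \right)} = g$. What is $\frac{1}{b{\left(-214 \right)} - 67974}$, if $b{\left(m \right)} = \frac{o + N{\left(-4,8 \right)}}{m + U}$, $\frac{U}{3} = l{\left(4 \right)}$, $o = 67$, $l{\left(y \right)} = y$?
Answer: $- \frac{202}{13730823} \approx -1.4711 \cdot 10^{-5}$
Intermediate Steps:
$U = 12$ ($U = 3 \cdot 4 = 12$)
$b{\left(m \right)} = \frac{75}{12 + m}$ ($b{\left(m \right)} = \frac{67 + 8}{m + 12} = \frac{75}{12 + m}$)
$\frac{1}{b{\left(-214 \right)} - 67974} = \frac{1}{\frac{75}{12 - 214} - 67974} = \frac{1}{\frac{75}{-202} - 67974} = \frac{1}{75 \left(- \frac{1}{202}\right) - 67974} = \frac{1}{- \frac{75}{202} - 67974} = \frac{1}{- \frac{13730823}{202}} = - \frac{202}{13730823}$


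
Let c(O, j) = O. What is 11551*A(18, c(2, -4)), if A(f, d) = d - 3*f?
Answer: -600652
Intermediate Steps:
11551*A(18, c(2, -4)) = 11551*(2 - 3*18) = 11551*(2 - 54) = 11551*(-52) = -600652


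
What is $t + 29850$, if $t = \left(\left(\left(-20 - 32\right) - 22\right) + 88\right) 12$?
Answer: $30018$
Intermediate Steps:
$t = 168$ ($t = \left(\left(-52 - 22\right) + 88\right) 12 = \left(-74 + 88\right) 12 = 14 \cdot 12 = 168$)
$t + 29850 = 168 + 29850 = 30018$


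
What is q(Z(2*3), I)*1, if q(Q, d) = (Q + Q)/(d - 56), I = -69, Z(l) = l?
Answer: -12/125 ≈ -0.096000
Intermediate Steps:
q(Q, d) = 2*Q/(-56 + d) (q(Q, d) = (2*Q)/(-56 + d) = 2*Q/(-56 + d))
q(Z(2*3), I)*1 = (2*(2*3)/(-56 - 69))*1 = (2*6/(-125))*1 = (2*6*(-1/125))*1 = -12/125*1 = -12/125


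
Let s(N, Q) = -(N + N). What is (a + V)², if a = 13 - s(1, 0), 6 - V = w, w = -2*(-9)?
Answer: 9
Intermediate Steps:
w = 18
s(N, Q) = -2*N
V = -12 (V = 6 - 1*18 = 6 - 18 = -12)
a = 15 (a = 13 - (-2) = 13 - 1*(-2) = 13 + 2 = 15)
(a + V)² = (15 - 12)² = 3² = 9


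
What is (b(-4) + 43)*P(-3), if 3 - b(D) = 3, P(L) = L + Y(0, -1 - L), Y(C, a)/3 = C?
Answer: -129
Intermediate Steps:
Y(C, a) = 3*C
P(L) = L (P(L) = L + 3*0 = L + 0 = L)
b(D) = 0 (b(D) = 3 - 1*3 = 3 - 3 = 0)
(b(-4) + 43)*P(-3) = (0 + 43)*(-3) = 43*(-3) = -129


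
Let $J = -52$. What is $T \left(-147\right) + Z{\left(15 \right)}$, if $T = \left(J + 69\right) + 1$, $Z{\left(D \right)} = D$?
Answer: $-2631$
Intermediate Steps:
$T = 18$ ($T = \left(-52 + 69\right) + 1 = 17 + 1 = 18$)
$T \left(-147\right) + Z{\left(15 \right)} = 18 \left(-147\right) + 15 = -2646 + 15 = -2631$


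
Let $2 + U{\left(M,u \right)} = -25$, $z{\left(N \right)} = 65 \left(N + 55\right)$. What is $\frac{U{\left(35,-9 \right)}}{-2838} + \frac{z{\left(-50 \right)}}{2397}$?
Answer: $\frac{329023}{2267562} \approx 0.1451$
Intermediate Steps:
$z{\left(N \right)} = 3575 + 65 N$ ($z{\left(N \right)} = 65 \left(55 + N\right) = 3575 + 65 N$)
$U{\left(M,u \right)} = -27$ ($U{\left(M,u \right)} = -2 - 25 = -27$)
$\frac{U{\left(35,-9 \right)}}{-2838} + \frac{z{\left(-50 \right)}}{2397} = - \frac{27}{-2838} + \frac{3575 + 65 \left(-50\right)}{2397} = \left(-27\right) \left(- \frac{1}{2838}\right) + \left(3575 - 3250\right) \frac{1}{2397} = \frac{9}{946} + 325 \cdot \frac{1}{2397} = \frac{9}{946} + \frac{325}{2397} = \frac{329023}{2267562}$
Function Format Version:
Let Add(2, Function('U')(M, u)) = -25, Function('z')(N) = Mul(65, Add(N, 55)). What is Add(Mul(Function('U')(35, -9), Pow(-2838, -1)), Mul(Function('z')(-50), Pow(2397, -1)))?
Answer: Rational(329023, 2267562) ≈ 0.14510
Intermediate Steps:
Function('z')(N) = Add(3575, Mul(65, N)) (Function('z')(N) = Mul(65, Add(55, N)) = Add(3575, Mul(65, N)))
Function('U')(M, u) = -27 (Function('U')(M, u) = Add(-2, -25) = -27)
Add(Mul(Function('U')(35, -9), Pow(-2838, -1)), Mul(Function('z')(-50), Pow(2397, -1))) = Add(Mul(-27, Pow(-2838, -1)), Mul(Add(3575, Mul(65, -50)), Pow(2397, -1))) = Add(Mul(-27, Rational(-1, 2838)), Mul(Add(3575, -3250), Rational(1, 2397))) = Add(Rational(9, 946), Mul(325, Rational(1, 2397))) = Add(Rational(9, 946), Rational(325, 2397)) = Rational(329023, 2267562)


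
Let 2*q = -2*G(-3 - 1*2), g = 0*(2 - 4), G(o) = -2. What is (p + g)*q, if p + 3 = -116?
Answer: -238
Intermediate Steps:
p = -119 (p = -3 - 116 = -119)
g = 0 (g = 0*(-2) = 0)
q = 2 (q = (-2*(-2))/2 = (½)*4 = 2)
(p + g)*q = (-119 + 0)*2 = -119*2 = -238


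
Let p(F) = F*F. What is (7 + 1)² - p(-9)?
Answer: -17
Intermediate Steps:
p(F) = F²
(7 + 1)² - p(-9) = (7 + 1)² - 1*(-9)² = 8² - 1*81 = 64 - 81 = -17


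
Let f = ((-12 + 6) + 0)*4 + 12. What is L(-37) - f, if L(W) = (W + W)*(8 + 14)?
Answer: -1616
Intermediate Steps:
L(W) = 44*W (L(W) = (2*W)*22 = 44*W)
f = -12 (f = (-6 + 0)*4 + 12 = -6*4 + 12 = -24 + 12 = -12)
L(-37) - f = 44*(-37) - 1*(-12) = -1628 + 12 = -1616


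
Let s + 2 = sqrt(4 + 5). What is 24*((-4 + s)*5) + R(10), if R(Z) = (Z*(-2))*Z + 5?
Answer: -555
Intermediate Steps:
s = 1 (s = -2 + sqrt(4 + 5) = -2 + sqrt(9) = -2 + 3 = 1)
R(Z) = 5 - 2*Z**2 (R(Z) = (-2*Z)*Z + 5 = -2*Z**2 + 5 = 5 - 2*Z**2)
24*((-4 + s)*5) + R(10) = 24*((-4 + 1)*5) + (5 - 2*10**2) = 24*(-3*5) + (5 - 2*100) = 24*(-15) + (5 - 200) = -360 - 195 = -555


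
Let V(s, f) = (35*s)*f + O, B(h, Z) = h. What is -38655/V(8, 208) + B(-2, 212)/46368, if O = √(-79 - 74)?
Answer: (-3*√17 + 896235760*I)/(23184*(-58240*I + 3*√17)) ≈ -0.66376 + 0.00014096*I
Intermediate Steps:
O = 3*I*√17 (O = √(-153) = 3*I*√17 ≈ 12.369*I)
V(s, f) = 3*I*√17 + 35*f*s (V(s, f) = (35*s)*f + 3*I*√17 = 35*f*s + 3*I*√17 = 3*I*√17 + 35*f*s)
-38655/V(8, 208) + B(-2, 212)/46368 = -38655/(3*I*√17 + 35*208*8) - 2/46368 = -38655/(3*I*√17 + 58240) - 2*1/46368 = -38655/(58240 + 3*I*√17) - 1/23184 = -1/23184 - 38655/(58240 + 3*I*√17)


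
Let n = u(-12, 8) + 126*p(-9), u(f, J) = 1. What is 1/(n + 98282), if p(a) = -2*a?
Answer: 1/100551 ≈ 9.9452e-6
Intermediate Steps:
n = 2269 (n = 1 + 126*(-2*(-9)) = 1 + 126*18 = 1 + 2268 = 2269)
1/(n + 98282) = 1/(2269 + 98282) = 1/100551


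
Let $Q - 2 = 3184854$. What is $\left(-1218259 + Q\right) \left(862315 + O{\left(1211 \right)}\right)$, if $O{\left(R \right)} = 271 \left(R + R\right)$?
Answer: $2986625632169$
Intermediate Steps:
$Q = 3184856$ ($Q = 2 + 3184854 = 3184856$)
$O{\left(R \right)} = 542 R$ ($O{\left(R \right)} = 271 \cdot 2 R = 542 R$)
$\left(-1218259 + Q\right) \left(862315 + O{\left(1211 \right)}\right) = \left(-1218259 + 3184856\right) \left(862315 + 542 \cdot 1211\right) = 1966597 \left(862315 + 656362\right) = 1966597 \cdot 1518677 = 2986625632169$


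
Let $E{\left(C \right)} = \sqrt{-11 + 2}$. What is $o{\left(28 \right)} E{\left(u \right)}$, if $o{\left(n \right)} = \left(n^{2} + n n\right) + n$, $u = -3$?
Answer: $4788 i \approx 4788.0 i$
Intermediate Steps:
$o{\left(n \right)} = n + 2 n^{2}$ ($o{\left(n \right)} = \left(n^{2} + n^{2}\right) + n = 2 n^{2} + n = n + 2 n^{2}$)
$E{\left(C \right)} = 3 i$ ($E{\left(C \right)} = \sqrt{-9} = 3 i$)
$o{\left(28 \right)} E{\left(u \right)} = 28 \left(1 + 2 \cdot 28\right) 3 i = 28 \left(1 + 56\right) 3 i = 28 \cdot 57 \cdot 3 i = 1596 \cdot 3 i = 4788 i$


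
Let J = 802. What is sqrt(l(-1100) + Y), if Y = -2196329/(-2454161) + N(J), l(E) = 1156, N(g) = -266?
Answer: 3*sqrt(596197408373851)/2454161 ≈ 29.848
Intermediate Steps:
Y = -650610497/2454161 (Y = -2196329/(-2454161) - 266 = -2196329*(-1/2454161) - 266 = 2196329/2454161 - 266 = -650610497/2454161 ≈ -265.10)
sqrt(l(-1100) + Y) = sqrt(1156 - 650610497/2454161) = sqrt(2186399619/2454161) = 3*sqrt(596197408373851)/2454161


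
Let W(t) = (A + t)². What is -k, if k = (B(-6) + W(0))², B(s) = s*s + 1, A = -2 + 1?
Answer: -1444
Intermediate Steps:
A = -1
B(s) = 1 + s² (B(s) = s² + 1 = 1 + s²)
W(t) = (-1 + t)²
k = 1444 (k = ((1 + (-6)²) + (-1 + 0)²)² = ((1 + 36) + (-1)²)² = (37 + 1)² = 38² = 1444)
-k = -1*1444 = -1444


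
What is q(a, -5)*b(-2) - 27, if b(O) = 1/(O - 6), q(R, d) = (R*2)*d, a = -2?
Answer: -59/2 ≈ -29.500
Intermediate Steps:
q(R, d) = 2*R*d (q(R, d) = (2*R)*d = 2*R*d)
b(O) = 1/(-6 + O)
q(a, -5)*b(-2) - 27 = (2*(-2)*(-5))/(-6 - 2) - 27 = 20/(-8) - 27 = 20*(-⅛) - 27 = -5/2 - 27 = -59/2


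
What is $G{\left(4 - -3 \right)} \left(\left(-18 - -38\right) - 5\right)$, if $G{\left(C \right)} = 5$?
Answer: $75$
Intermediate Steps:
$G{\left(4 - -3 \right)} \left(\left(-18 - -38\right) - 5\right) = 5 \left(\left(-18 - -38\right) - 5\right) = 5 \left(\left(-18 + 38\right) - 5\right) = 5 \left(20 - 5\right) = 5 \cdot 15 = 75$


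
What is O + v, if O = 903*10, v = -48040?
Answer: -39010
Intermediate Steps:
O = 9030
O + v = 9030 - 48040 = -39010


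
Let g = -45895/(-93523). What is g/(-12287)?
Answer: -45895/1149117101 ≈ -3.9939e-5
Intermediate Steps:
g = 45895/93523 (g = -45895*(-1/93523) = 45895/93523 ≈ 0.49074)
g/(-12287) = (45895/93523)/(-12287) = (45895/93523)*(-1/12287) = -45895/1149117101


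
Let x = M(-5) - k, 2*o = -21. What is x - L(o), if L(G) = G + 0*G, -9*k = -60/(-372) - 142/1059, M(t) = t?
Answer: 3251857/590922 ≈ 5.5030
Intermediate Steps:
o = -21/2 (o = (1/2)*(-21) = -21/2 ≈ -10.500)
k = -893/295461 (k = -(-60/(-372) - 142/1059)/9 = -(-60*(-1/372) - 142*1/1059)/9 = -(5/31 - 142/1059)/9 = -1/9*893/32829 = -893/295461 ≈ -0.0030224)
x = -1476412/295461 (x = -5 - 1*(-893/295461) = -5 + 893/295461 = -1476412/295461 ≈ -4.9970)
L(G) = G (L(G) = G + 0 = G)
x - L(o) = -1476412/295461 - 1*(-21/2) = -1476412/295461 + 21/2 = 3251857/590922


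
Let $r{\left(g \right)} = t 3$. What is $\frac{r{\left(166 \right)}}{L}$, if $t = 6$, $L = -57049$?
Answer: $- \frac{18}{57049} \approx -0.00031552$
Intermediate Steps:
$r{\left(g \right)} = 18$ ($r{\left(g \right)} = 6 \cdot 3 = 18$)
$\frac{r{\left(166 \right)}}{L} = \frac{18}{-57049} = 18 \left(- \frac{1}{57049}\right) = - \frac{18}{57049}$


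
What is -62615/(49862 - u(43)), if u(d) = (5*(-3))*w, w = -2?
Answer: -62615/49832 ≈ -1.2565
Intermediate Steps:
u(d) = 30 (u(d) = (5*(-3))*(-2) = -15*(-2) = 30)
-62615/(49862 - u(43)) = -62615/(49862 - 1*30) = -62615/(49862 - 30) = -62615/49832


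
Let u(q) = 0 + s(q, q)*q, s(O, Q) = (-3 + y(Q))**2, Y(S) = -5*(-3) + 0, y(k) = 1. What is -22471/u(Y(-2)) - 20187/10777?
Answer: -243381187/646620 ≈ -376.39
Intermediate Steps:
Y(S) = 15 (Y(S) = 15 + 0 = 15)
s(O, Q) = 4 (s(O, Q) = (-3 + 1)**2 = (-2)**2 = 4)
u(q) = 4*q (u(q) = 0 + 4*q = 4*q)
-22471/u(Y(-2)) - 20187/10777 = -22471/(4*15) - 20187/10777 = -22471/60 - 20187*1/10777 = -22471*1/60 - 20187/10777 = -22471/60 - 20187/10777 = -243381187/646620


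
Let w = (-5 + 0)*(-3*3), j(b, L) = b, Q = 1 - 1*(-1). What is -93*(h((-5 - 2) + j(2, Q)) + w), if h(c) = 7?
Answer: -4836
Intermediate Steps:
Q = 2 (Q = 1 + 1 = 2)
w = 45 (w = -5*(-9) = 45)
-93*(h((-5 - 2) + j(2, Q)) + w) = -93*(7 + 45) = -93*52 = -4836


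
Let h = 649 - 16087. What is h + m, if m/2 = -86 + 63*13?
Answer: -13972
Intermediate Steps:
m = 1466 (m = 2*(-86 + 63*13) = 2*(-86 + 819) = 2*733 = 1466)
h = -15438
h + m = -15438 + 1466 = -13972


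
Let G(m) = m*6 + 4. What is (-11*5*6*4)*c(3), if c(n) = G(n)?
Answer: -29040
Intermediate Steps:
G(m) = 4 + 6*m (G(m) = 6*m + 4 = 4 + 6*m)
c(n) = 4 + 6*n
(-11*5*6*4)*c(3) = (-11*5*6*4)*(4 + 6*3) = (-330*4)*(4 + 18) = -11*120*22 = -1320*22 = -29040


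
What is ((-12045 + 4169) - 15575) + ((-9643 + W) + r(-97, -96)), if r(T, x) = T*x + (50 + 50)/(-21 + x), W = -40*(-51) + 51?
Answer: -2537947/117 ≈ -21692.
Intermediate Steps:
W = 2091 (W = 2040 + 51 = 2091)
r(T, x) = 100/(-21 + x) + T*x (r(T, x) = T*x + 100/(-21 + x) = 100/(-21 + x) + T*x)
((-12045 + 4169) - 15575) + ((-9643 + W) + r(-97, -96)) = ((-12045 + 4169) - 15575) + ((-9643 + 2091) + (100 - 97*(-96)² - 21*(-97)*(-96))/(-21 - 96)) = (-7876 - 15575) + (-7552 + (100 - 97*9216 - 195552)/(-117)) = -23451 + (-7552 - (100 - 893952 - 195552)/117) = -23451 + (-7552 - 1/117*(-1089404)) = -23451 + (-7552 + 1089404/117) = -23451 + 205820/117 = -2537947/117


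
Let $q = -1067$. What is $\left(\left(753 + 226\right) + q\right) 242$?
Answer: $-21296$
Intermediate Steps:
$\left(\left(753 + 226\right) + q\right) 242 = \left(\left(753 + 226\right) - 1067\right) 242 = \left(979 - 1067\right) 242 = \left(-88\right) 242 = -21296$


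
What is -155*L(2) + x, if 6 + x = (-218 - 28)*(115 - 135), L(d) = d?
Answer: 4604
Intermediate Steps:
x = 4914 (x = -6 + (-218 - 28)*(115 - 135) = -6 - 246*(-20) = -6 + 4920 = 4914)
-155*L(2) + x = -155*2 + 4914 = -310 + 4914 = 4604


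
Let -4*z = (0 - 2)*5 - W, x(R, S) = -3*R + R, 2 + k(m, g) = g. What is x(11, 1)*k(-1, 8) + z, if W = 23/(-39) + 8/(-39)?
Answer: -20233/156 ≈ -129.70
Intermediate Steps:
W = -31/39 (W = 23*(-1/39) + 8*(-1/39) = -23/39 - 8/39 = -31/39 ≈ -0.79487)
k(m, g) = -2 + g
x(R, S) = -2*R
z = 359/156 (z = -((0 - 2)*5 - 1*(-31/39))/4 = -(-2*5 + 31/39)/4 = -(-10 + 31/39)/4 = -¼*(-359/39) = 359/156 ≈ 2.3013)
x(11, 1)*k(-1, 8) + z = (-2*11)*(-2 + 8) + 359/156 = -22*6 + 359/156 = -132 + 359/156 = -20233/156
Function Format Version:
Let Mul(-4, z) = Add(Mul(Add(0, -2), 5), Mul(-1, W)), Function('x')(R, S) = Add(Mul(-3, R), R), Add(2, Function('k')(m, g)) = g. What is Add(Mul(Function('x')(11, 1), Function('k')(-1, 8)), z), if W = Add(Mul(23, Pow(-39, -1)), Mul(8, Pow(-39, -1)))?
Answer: Rational(-20233, 156) ≈ -129.70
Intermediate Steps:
W = Rational(-31, 39) (W = Add(Mul(23, Rational(-1, 39)), Mul(8, Rational(-1, 39))) = Add(Rational(-23, 39), Rational(-8, 39)) = Rational(-31, 39) ≈ -0.79487)
Function('k')(m, g) = Add(-2, g)
Function('x')(R, S) = Mul(-2, R)
z = Rational(359, 156) (z = Mul(Rational(-1, 4), Add(Mul(Add(0, -2), 5), Mul(-1, Rational(-31, 39)))) = Mul(Rational(-1, 4), Add(Mul(-2, 5), Rational(31, 39))) = Mul(Rational(-1, 4), Add(-10, Rational(31, 39))) = Mul(Rational(-1, 4), Rational(-359, 39)) = Rational(359, 156) ≈ 2.3013)
Add(Mul(Function('x')(11, 1), Function('k')(-1, 8)), z) = Add(Mul(Mul(-2, 11), Add(-2, 8)), Rational(359, 156)) = Add(Mul(-22, 6), Rational(359, 156)) = Add(-132, Rational(359, 156)) = Rational(-20233, 156)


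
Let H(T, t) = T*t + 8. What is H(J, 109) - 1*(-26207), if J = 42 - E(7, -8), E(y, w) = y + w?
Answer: 30902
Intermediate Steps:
E(y, w) = w + y
J = 43 (J = 42 - (-8 + 7) = 42 - 1*(-1) = 42 + 1 = 43)
H(T, t) = 8 + T*t
H(J, 109) - 1*(-26207) = (8 + 43*109) - 1*(-26207) = (8 + 4687) + 26207 = 4695 + 26207 = 30902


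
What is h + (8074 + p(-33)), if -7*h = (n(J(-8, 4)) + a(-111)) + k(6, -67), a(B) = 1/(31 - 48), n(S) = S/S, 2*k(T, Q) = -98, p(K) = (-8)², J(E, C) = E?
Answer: 969239/119 ≈ 8144.9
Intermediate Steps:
p(K) = 64
k(T, Q) = -49 (k(T, Q) = (½)*(-98) = -49)
n(S) = 1
a(B) = -1/17 (a(B) = 1/(-17) = -1/17)
h = 817/119 (h = -((1 - 1/17) - 49)/7 = -(16/17 - 49)/7 = -⅐*(-817/17) = 817/119 ≈ 6.8655)
h + (8074 + p(-33)) = 817/119 + (8074 + 64) = 817/119 + 8138 = 969239/119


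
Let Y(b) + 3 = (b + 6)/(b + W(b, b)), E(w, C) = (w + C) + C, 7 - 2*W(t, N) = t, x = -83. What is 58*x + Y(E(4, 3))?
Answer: -81857/17 ≈ -4815.1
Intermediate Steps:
W(t, N) = 7/2 - t/2
E(w, C) = w + 2*C (E(w, C) = (C + w) + C = w + 2*C)
Y(b) = -3 + (6 + b)/(7/2 + b/2) (Y(b) = -3 + (b + 6)/(b + (7/2 - b/2)) = -3 + (6 + b)/(7/2 + b/2))
58*x + Y(E(4, 3)) = 58*(-83) + (-9 - (4 + 2*3))/(7 + (4 + 2*3)) = -4814 + (-9 - (4 + 6))/(7 + (4 + 6)) = -4814 + (-9 - 1*10)/(7 + 10) = -4814 + (-9 - 10)/17 = -4814 + (1/17)*(-19) = -4814 - 19/17 = -81857/17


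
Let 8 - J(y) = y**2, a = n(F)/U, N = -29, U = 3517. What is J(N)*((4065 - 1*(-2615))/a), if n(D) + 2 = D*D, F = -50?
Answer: -9785067740/1249 ≈ -7.8343e+6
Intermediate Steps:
n(D) = -2 + D**2 (n(D) = -2 + D*D = -2 + D**2)
a = 2498/3517 (a = (-2 + (-50)**2)/3517 = (-2 + 2500)*(1/3517) = 2498*(1/3517) = 2498/3517 ≈ 0.71026)
J(y) = 8 - y**2
J(N)*((4065 - 1*(-2615))/a) = (8 - 1*(-29)**2)*((4065 - 1*(-2615))/(2498/3517)) = (8 - 1*841)*((4065 + 2615)*(3517/2498)) = (8 - 841)*(6680*(3517/2498)) = -833*11746780/1249 = -9785067740/1249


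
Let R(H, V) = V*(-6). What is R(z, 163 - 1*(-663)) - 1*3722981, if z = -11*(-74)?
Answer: -3727937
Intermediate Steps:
z = 814
R(H, V) = -6*V
R(z, 163 - 1*(-663)) - 1*3722981 = -6*(163 - 1*(-663)) - 1*3722981 = -6*(163 + 663) - 3722981 = -6*826 - 3722981 = -4956 - 3722981 = -3727937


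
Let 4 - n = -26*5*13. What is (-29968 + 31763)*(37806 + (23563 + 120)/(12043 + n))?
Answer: 932259645475/13737 ≈ 6.7865e+7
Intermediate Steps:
n = 1694 (n = 4 - (-26*5)*13 = 4 - (-130)*13 = 4 - 1*(-1690) = 4 + 1690 = 1694)
(-29968 + 31763)*(37806 + (23563 + 120)/(12043 + n)) = (-29968 + 31763)*(37806 + (23563 + 120)/(12043 + 1694)) = 1795*(37806 + 23683/13737) = 1795*(519364705/13737) = 932259645475/13737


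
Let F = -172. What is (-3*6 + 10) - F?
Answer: 164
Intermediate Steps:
(-3*6 + 10) - F = (-3*6 + 10) - 1*(-172) = (-3*6 + 10) + 172 = (-18 + 10) + 172 = -8 + 172 = 164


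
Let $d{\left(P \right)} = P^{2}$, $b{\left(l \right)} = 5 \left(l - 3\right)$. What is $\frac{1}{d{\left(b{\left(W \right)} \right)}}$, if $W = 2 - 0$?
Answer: $\frac{1}{25} \approx 0.04$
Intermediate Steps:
$W = 2$ ($W = 2 + 0 = 2$)
$b{\left(l \right)} = -15 + 5 l$ ($b{\left(l \right)} = 5 \left(-3 + l\right) = -15 + 5 l$)
$\frac{1}{d{\left(b{\left(W \right)} \right)}} = \frac{1}{\left(-15 + 5 \cdot 2\right)^{2}} = \frac{1}{\left(-15 + 10\right)^{2}} = \frac{1}{\left(-5\right)^{2}} = \frac{1}{25}$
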